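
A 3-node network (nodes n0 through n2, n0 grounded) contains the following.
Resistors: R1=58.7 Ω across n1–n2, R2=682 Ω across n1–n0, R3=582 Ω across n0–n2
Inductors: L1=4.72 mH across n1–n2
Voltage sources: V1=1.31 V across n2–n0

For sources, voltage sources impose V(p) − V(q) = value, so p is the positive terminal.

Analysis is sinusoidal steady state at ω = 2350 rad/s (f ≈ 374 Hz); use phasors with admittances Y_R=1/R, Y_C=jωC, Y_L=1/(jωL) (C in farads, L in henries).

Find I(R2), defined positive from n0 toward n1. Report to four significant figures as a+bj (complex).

-0.001915+2.998e-05j A

Element admittances at ω=2350 rad/s:
  Y(R1) = 0.01704+0.000j S between n1,n2
  Y(R2) = 0.001466+0.000j S between n1,n0
  Y(L1) = 0.000-0.09016j S between n1,n2
  Y(R3) = 0.001718+0.000j S between n0,n2
  V1: constraint V(n2)−V(n0) = 1.31
Assemble and solve the 3×3 MNA system:
  V(n1)=1.306-0.02044j  V(n2)=1.310+0.000j
  i(V1)=-0.004166+2.998e-05j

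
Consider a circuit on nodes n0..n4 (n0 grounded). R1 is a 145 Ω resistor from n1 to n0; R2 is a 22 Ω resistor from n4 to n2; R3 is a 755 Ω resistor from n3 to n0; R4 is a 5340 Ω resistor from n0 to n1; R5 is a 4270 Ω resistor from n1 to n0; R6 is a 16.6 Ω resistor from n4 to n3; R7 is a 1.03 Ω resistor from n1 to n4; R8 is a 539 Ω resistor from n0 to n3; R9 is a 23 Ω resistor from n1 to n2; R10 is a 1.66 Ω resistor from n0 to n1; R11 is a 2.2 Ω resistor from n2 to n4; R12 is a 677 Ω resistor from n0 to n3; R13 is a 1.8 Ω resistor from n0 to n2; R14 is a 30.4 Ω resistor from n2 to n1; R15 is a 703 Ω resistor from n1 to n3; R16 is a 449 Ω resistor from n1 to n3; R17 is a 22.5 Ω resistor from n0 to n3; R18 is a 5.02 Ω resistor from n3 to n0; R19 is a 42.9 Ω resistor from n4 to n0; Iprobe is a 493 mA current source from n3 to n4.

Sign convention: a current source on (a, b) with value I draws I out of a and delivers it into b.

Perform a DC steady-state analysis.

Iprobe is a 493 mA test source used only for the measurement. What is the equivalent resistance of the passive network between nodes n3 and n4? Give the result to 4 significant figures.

R_eq = 4.103 Ω

MNA unknowns: 4 node voltages V₁..V_4
R1: Y=0.006897 on G[1,0]
R2: Y=0.04545 on G[4,2]
R3: Y=0.001325 on G[3,0]
R4: Y=0.0001873 on G[0,1]
R5: Y=0.0002342 on G[1,0]
R6: Y=0.06024 on G[4,3]
R7: Y=0.9709 on G[1,4]
R8: Y=0.001855 on G[0,3]
R9: Y=0.04348 on G[1,2]
R10: Y=0.6024 on G[0,1]
R11: Y=0.4545 on G[2,4]
R12: Y=0.001477 on G[0,3]
R13: Y=0.5556 on G[0,2]
R14: Y=0.03289 on G[2,1]
R15: Y=0.001422 on G[1,3]
R16: Y=0.002227 on G[1,3]
R17: Y=0.04444 on G[0,3]
R18: Y=0.1992 on G[3,0]
R19: Y=0.02331 on G[4,0]
Iprobe: z[3]−=0.493, z[4]+=0.493
solve → V1=0.3332, V2=0.2673, V3=-1.468, V4=0.5543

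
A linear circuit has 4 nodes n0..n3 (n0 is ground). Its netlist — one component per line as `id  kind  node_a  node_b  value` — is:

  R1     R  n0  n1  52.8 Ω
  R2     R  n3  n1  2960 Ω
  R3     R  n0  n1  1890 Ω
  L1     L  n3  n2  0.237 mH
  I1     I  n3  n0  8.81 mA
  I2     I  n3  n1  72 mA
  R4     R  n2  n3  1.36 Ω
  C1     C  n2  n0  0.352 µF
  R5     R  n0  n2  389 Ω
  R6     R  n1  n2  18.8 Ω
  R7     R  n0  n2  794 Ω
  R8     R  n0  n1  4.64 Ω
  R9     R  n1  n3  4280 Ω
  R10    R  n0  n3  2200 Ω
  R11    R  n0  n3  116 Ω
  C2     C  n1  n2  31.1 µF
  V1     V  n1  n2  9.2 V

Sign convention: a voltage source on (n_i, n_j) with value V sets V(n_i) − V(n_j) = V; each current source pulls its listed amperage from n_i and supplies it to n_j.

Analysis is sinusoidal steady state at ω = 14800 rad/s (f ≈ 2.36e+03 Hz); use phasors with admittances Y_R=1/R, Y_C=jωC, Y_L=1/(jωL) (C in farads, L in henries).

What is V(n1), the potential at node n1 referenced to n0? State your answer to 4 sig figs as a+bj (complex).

0.4471+0.1840j V

Element admittances at ω=14800 rad/s:
  Y(R1) = 0.01894+0.000j S between n0,n1
  Y(R2) = 0.0003378+0.000j S between n3,n1
  Y(R3) = 0.0005291+0.000j S between n0,n1
  Y(L1) = 0.000-0.2851j S between n3,n2
  I1: injects 0.00881 A into n0 (from n3)
  I2: injects 0.072 A into n1 (from n3)
  Y(R4) = 0.7353+0.000j S between n2,n3
  Y(C1) = 0.000+0.005210j S between n2,n0
  Y(R5) = 0.002571+0.000j S between n0,n2
  Y(R6) = 0.05319+0.000j S between n1,n2
  Y(R7) = 0.001259+0.000j S between n0,n2
  Y(R8) = 0.2155+0.000j S between n0,n1
  Y(R9) = 0.0002336+0.000j S between n1,n3
  Y(R10) = 0.0004545+0.000j S between n0,n3
  Y(R11) = 0.008621+0.000j S between n0,n3
  Y(C2) = 0.000+0.4603j S between n1,n2
  V1: constraint V(n1)−V(n2) = 9.2
Assemble and solve the 4×4 MNA system:
  V(n1)=0.4471+0.1840j  V(n2)=-8.753+0.1840j  V(n3)=-8.748+0.1837j
  i(V1)=-0.5277-4.278j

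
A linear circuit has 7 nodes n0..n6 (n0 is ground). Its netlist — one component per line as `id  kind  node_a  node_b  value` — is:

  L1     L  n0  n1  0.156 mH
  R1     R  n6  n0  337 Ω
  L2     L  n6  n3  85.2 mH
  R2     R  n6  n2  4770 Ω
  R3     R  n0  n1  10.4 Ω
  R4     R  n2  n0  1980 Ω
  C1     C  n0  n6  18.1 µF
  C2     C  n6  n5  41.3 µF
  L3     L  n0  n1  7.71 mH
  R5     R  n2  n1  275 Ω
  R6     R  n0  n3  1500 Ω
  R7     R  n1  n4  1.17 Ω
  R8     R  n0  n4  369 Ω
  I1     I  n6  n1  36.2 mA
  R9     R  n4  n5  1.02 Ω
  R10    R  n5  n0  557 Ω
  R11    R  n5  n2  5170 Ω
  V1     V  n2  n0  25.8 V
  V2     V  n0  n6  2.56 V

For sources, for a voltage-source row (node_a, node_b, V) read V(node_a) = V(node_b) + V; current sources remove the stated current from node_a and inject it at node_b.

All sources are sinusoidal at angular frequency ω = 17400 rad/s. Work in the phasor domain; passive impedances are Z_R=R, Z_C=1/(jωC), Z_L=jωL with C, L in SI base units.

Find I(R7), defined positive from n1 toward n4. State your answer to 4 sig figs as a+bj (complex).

0.8450-0.2045j A

Apply KCL at each of the 6 non-ground nodes and solve the resulting linear system.
Node n1: branches {L1, R3, L3, R5, R7, I1} → V_1 = -0.9800-1.642j
Node n2: branches {R2, R4, R5, R11, V1} → V_2 = 25.80+0.000j
Node n3: branches {L2, R6} → V_3 = -1.295+1.280j
Node n4: branches {R7, R8, R9} → V_4 = -1.969-1.403j
Node n5: branches {C2, R9, R10, R11} → V_5 = -2.836-1.198j
Node n6: branches {R1, L2, R2, C1, C2, I1, V2} → V_6 = -2.560+0.000j
Source currents: i(V1)=-0.1219-0.006203j, i(V2)=-0.8391-0.6071j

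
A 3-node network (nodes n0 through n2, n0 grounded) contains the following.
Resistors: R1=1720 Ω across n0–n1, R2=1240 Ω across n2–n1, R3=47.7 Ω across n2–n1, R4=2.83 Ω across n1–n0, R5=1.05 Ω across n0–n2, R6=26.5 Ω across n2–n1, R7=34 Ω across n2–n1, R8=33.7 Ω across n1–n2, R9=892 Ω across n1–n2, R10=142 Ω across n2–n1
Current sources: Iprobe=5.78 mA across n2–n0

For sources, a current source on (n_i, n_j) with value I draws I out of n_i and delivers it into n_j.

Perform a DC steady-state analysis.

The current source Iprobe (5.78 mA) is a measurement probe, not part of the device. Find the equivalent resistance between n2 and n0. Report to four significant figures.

Apply KCL at each of the 2 non-ground nodes and solve the resulting linear system.
Node n1: branches {R1, R2, R3, R4, R6, R7, R8, R9, R10} → V_1 = -0.001458
Node n2: branches {R2, R3, R5, R6, R7, R8, R9, R10, Iprobe} → V_2 = -0.005527

R_eq = 0.9563 Ω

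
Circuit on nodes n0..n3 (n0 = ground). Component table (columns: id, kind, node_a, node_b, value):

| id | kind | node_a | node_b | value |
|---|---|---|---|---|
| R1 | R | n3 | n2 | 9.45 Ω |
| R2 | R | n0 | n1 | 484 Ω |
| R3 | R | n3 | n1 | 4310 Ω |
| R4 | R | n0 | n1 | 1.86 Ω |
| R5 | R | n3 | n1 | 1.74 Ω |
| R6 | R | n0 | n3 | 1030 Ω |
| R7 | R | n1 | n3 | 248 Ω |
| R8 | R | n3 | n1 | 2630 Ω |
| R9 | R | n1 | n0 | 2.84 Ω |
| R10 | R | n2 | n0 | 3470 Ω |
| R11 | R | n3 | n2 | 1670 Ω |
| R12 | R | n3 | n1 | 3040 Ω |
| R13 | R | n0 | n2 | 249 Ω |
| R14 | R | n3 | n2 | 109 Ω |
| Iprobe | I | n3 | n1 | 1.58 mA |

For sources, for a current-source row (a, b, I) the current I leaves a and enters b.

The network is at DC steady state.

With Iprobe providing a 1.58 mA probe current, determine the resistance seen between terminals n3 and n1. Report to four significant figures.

R_eq = 1.710 Ω

MNA unknowns: 3 node voltages V₁..V_3
R1: Y=0.1058 on G[3,2]
R2: Y=0.002066 on G[0,1]
R3: Y=0.0002320 on G[3,1]
R4: Y=0.5376 on G[0,1]
R5: Y=0.5747 on G[3,1]
R6: Y=0.0009709 on G[0,3]
R7: Y=0.004032 on G[1,3]
R8: Y=0.0003802 on G[3,1]
R9: Y=0.3521 on G[1,0]
R10: Y=0.0002882 on G[2,0]
R11: Y=0.0005988 on G[3,2]
R12: Y=0.0003289 on G[3,1]
R13: Y=0.004016 on G[0,2]
R14: Y=0.009174 on G[3,2]
Iprobe: z[3]−=0.00158, z[1]+=0.00158
solve → V1=1.543e-05, V2=-0.002590, V3=-0.002686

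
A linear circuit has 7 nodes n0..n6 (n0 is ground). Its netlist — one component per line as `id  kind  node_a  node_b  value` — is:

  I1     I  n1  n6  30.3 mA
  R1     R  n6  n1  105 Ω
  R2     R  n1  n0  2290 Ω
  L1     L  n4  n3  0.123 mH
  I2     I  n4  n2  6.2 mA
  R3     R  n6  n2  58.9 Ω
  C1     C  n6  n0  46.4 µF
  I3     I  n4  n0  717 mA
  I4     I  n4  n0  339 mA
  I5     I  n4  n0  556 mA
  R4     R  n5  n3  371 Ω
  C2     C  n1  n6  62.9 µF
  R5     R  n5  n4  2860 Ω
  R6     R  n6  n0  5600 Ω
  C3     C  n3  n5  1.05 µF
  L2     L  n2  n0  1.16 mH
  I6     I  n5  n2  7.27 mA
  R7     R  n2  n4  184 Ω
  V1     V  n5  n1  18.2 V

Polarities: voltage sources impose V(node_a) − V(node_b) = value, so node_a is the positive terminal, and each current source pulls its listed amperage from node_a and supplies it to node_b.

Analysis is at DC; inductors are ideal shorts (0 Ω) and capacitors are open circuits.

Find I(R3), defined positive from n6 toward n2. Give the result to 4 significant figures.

Apply KCL at each of the 6 non-ground nodes and solve the resulting linear system.
Node n1: branches {I1, R1, R2, C2, V1} → V_1 = -75.58
Node n2: branches {I2, R3, L2, I6, R7} → V_2 = 0.000
Node n3: branches {L1, R4, C3} → V_3 = -211.4
Node n4: branches {L1, I2, I3, I4, I5, R5, R7} → V_4 = -211.4
Node n5: branches {R4, R5, C3, I6, V1} → V_5 = -57.38
Node n6: branches {I1, R1, R3, C1, C2, R6} → V_6 = -25.84
Source currents: i(L1)=-0.4152, i(L2)=-1.574, i(V1)=-0.4764

-0.4388 A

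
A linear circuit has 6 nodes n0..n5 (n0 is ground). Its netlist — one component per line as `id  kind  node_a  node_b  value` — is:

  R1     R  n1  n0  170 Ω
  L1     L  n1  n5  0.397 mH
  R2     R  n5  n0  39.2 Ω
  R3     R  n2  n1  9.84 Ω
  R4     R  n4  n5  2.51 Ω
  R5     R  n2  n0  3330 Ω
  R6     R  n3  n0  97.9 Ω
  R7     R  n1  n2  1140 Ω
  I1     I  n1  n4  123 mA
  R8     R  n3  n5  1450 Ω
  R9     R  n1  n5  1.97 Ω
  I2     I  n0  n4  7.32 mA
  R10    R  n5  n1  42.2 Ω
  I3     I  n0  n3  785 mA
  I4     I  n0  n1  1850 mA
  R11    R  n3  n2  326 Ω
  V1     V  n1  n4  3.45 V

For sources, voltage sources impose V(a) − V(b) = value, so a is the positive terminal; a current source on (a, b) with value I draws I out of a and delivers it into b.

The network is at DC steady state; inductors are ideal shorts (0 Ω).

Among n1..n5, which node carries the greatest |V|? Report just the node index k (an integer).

Element admittances at DC:
  Y(R1) = 0.005882 S between n1,n0
  L1: short n1↔n5 (DC inductor)
  Y(R2) = 0.02551 S between n5,n0
  Y(R3) = 0.1016 S between n2,n1
  Y(R4) = 0.3984 S between n4,n5
  Y(R5) = 0.0003003 S between n2,n0
  Y(R6) = 0.01021 S between n3,n0
  Y(R7) = 0.0008772 S between n1,n2
  I1: injects 0.123 A into n4 (from n1)
  Y(R8) = 0.0006897 S between n3,n5
  Y(R9) = 0.5076 S between n1,n5
  I2: injects 0.00732 A into n4 (from n0)
  Y(R10) = 0.02370 S between n5,n1
  I3: injects 0.785 A into n3 (from n0)
  I4: injects 1.85 A into n1 (from n0)
  Y(R11) = 0.003067 S between n3,n2
  V1: constraint V(n1)−V(n4) = 3.45
Assemble and solve the 7×7 MNA system:
  V(n1)=60.05  V(n2)=60.23  V(n3)=72.37  V(n4)=56.60  V(n5)=60.05
  i(L1)=2.898  i(V1)=-1.505

3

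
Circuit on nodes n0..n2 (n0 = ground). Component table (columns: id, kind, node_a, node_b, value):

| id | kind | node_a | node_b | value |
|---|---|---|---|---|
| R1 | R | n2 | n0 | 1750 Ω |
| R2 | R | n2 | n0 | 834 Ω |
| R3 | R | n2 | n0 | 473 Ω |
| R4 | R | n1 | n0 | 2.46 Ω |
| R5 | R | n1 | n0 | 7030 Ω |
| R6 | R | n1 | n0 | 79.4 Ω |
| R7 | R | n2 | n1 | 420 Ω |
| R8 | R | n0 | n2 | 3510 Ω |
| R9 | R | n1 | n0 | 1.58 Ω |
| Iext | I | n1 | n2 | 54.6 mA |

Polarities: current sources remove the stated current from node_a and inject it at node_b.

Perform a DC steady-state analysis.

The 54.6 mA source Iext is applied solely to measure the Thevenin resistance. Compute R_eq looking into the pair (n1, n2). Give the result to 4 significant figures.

R_eq = 153.0 Ω

MNA unknowns: 2 node voltages V₁..V_2
R1: Y=0.0005714 on G[2,0]
R2: Y=0.001199 on G[2,0]
R3: Y=0.002114 on G[2,0]
R4: Y=0.4065 on G[1,0]
R5: Y=0.0001422 on G[1,0]
R6: Y=0.01259 on G[1,0]
R7: Y=0.002381 on G[2,1]
R8: Y=0.0002849 on G[0,2]
R9: Y=0.6329 on G[1,0]
Iext: z[1]−=0.0546, z[2]+=0.0546
solve → V1=-0.03298, V2=8.323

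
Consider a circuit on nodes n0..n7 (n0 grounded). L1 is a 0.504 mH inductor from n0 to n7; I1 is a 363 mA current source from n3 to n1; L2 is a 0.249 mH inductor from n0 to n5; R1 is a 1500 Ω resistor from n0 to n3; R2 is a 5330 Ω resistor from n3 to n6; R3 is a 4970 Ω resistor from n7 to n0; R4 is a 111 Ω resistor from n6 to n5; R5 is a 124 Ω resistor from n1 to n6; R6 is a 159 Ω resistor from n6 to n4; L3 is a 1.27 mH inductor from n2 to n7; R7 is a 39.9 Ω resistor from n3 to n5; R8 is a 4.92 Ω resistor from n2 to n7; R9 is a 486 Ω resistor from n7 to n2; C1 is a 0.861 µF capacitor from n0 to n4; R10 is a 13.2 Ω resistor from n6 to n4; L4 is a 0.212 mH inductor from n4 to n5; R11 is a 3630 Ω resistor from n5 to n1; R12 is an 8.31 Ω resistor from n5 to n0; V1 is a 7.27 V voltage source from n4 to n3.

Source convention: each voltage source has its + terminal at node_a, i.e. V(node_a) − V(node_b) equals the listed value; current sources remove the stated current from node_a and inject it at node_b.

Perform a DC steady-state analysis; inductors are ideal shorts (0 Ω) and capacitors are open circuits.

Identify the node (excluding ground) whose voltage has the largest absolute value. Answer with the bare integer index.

1

Element admittances at DC:
  L1: short n0↔n7 (DC inductor)
  I1: injects 0.363 A into n1 (from n3)
  L2: short n0↔n5 (DC inductor)
  Y(R1) = 0.0006667 S between n0,n3
  Y(R2) = 0.0001876 S between n3,n6
  Y(R3) = 0.0002012 S between n7,n0
  Y(R4) = 0.009009 S between n6,n5
  Y(R5) = 0.008065 S between n1,n6
  Y(R6) = 0.006289 S between n6,n4
  L3: short n2↔n7 (DC inductor)
  Y(R7) = 0.02506 S between n3,n5
  Y(R8) = 0.2033 S between n2,n7
  Y(R9) = 0.002058 S between n7,n2
  Y(C1) = 0.000 S between n0,n4
  Y(R10) = 0.07576 S between n6,n4
  L4: short n4↔n5 (DC inductor)
  Y(R11) = 0.0002755 S between n5,n1
  Y(R12) = 0.1203 S between n5,n0
  V1: constraint V(n4)−V(n3) = 7.27
Assemble and solve the 12×12 MNA system:
  V(n1)=47.22  V(n2)=0.000  V(n3)=-7.270  V(n4)=0.000  V(n5)=0.000  V(n6)=3.821  V(n7)=0.000
  i(L1)=0.000  i(L2)=-0.004847  i(L3)=0.000  i(L4)=0.1396  i(V1)=0.1739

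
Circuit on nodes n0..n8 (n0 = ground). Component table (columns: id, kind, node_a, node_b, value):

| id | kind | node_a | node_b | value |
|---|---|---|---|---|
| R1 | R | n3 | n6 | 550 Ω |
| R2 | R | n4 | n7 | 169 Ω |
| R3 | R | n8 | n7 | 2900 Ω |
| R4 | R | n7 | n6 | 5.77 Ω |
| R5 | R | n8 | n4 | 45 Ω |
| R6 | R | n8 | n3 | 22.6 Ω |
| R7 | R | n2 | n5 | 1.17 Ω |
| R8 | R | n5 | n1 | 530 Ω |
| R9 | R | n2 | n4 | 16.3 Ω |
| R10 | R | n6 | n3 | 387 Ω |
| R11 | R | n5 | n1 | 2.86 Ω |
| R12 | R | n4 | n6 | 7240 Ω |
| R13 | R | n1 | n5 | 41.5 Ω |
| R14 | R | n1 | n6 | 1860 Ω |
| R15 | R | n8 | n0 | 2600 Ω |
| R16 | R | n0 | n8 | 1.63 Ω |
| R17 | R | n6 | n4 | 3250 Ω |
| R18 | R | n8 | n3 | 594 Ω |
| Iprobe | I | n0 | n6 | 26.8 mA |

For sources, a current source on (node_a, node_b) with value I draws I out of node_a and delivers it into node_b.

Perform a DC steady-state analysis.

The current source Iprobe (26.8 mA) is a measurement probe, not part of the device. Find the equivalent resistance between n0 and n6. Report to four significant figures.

Apply KCL at each of the 8 non-ground nodes and solve the resulting linear system.
Node n1: branches {R8, R11, R13, R14} → V_1 = 0.7199
Node n2: branches {R7, R9} → V_2 = 0.7154
Node n3: branches {R1, R6, R10, R18} → V_3 = 0.2906
Node n4: branches {R2, R5, R9, R12, R17} → V_4 = 0.6966
Node n5: branches {R7, R8, R11, R13} → V_5 = 0.7168
Node n6: branches {R1, R4, R10, R12, R14, R17, Iprobe} → V_6 = 2.867
Node n7: branches {R2, R3, R4} → V_7 = 2.790
Node n8: branches {R3, R5, R6, R15, R16, R18} → V_8 = 0.04366

R_eq = 107.0 Ω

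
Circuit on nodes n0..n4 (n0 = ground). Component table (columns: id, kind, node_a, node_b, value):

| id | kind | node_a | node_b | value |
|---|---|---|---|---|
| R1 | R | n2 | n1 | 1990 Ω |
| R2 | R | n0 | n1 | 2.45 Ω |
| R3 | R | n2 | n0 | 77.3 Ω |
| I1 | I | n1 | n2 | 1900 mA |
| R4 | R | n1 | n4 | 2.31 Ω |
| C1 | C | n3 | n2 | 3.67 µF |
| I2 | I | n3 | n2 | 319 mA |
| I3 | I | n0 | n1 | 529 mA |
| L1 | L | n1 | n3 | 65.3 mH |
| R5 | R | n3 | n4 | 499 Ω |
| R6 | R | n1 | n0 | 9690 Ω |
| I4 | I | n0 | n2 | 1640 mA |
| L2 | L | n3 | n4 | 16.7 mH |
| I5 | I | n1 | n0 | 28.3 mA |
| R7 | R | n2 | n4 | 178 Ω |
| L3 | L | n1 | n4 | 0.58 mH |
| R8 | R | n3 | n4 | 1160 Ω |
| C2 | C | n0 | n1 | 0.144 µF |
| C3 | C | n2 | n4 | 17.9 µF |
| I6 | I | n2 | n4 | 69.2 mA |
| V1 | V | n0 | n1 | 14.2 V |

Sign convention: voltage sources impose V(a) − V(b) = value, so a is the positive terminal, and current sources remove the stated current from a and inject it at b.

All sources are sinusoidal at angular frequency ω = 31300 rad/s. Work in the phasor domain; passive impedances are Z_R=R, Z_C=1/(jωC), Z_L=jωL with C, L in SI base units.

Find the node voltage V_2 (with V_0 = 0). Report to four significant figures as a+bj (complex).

MNA unknowns: 4 node voltages V₁..V_4 plus 1 source current (V1)
R1: Y=0.0005025+0.000j on G[2,1]
R2: Y=0.4082+0.000j on G[0,1]
R3: Y=0.01294+0.000j on G[2,0]
I1: z[1]−=1.9, z[2]+=1.9
R4: Y=0.4329+0.000j on G[1,4]
C1: Y=0.000+0.1149j on G[3,2]
I2: z[3]−=0.319, z[2]+=0.319
I3: z[0]−=0.529, z[1]+=0.529
L1: Y=0.000-0.0004893j on G[1,3]
R5: Y=0.002004+0.000j on G[3,4]
R6: Y=0.0001032+0.000j on G[1,0]
I4: z[0]−=1.64, z[2]+=1.64
L2: Y=0.000-0.001913j on G[3,4]
I5: z[1]−=0.0283, z[0]+=0.0283
R7: Y=0.005618+0.000j on G[2,4]
L3: Y=0.000-0.05508j on G[1,4]
R8: Y=0.0008621+0.000j on G[3,4]
C2: Y=0.000+0.004507j on G[0,1]
C3: Y=0.000+0.5603j on G[2,4]
I6: z[2]−=0.0692, z[4]+=0.0692
V1: row V0−V1=14.2, i_V1 at 0,1
solve → V1=-14.20+0.000j, V2=-5.797-5.121j, V3=-5.665-2.406j, V4=-6.010+1.211j
aux → i_V1=-8.013-0.1303j

-5.797-5.121j V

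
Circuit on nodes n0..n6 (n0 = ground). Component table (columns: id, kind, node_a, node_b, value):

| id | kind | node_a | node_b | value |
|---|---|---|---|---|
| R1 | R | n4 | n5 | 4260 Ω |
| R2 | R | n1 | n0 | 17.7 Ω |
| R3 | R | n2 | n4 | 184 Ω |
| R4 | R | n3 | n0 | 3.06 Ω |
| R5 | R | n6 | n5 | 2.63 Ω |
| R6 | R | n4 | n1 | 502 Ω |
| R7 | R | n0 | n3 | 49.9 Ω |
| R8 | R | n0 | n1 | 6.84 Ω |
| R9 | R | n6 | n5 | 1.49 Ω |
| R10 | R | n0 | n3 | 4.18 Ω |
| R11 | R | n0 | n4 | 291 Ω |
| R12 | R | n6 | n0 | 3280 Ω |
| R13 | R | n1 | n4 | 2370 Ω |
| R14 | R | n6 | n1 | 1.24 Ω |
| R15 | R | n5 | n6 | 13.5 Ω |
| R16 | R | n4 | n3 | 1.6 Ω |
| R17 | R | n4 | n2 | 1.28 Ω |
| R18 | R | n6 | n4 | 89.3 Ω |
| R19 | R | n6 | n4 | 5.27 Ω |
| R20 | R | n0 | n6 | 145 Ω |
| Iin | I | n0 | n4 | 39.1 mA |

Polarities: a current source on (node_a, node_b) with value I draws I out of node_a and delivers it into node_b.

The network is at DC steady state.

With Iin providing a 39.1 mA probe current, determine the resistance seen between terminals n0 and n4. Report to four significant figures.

R_eq = 2.509 Ω

MNA unknowns: 6 node voltages V₁..V_6
R1: Y=0.0002347 on G[4,5]
R2: Y=0.05650 on G[1,0]
R3: Y=0.005435 on G[2,4]
R4: Y=0.3268 on G[3,0]
R5: Y=0.3802 on G[6,5]
R6: Y=0.001992 on G[4,1]
R7: Y=0.02004 on G[0,3]
R8: Y=0.1462 on G[0,1]
R9: Y=0.6711 on G[6,5]
R10: Y=0.2392 on G[0,3]
R11: Y=0.003436 on G[0,4]
R12: Y=0.0003049 on G[6,0]
R13: Y=0.0004219 on G[1,4]
R14: Y=0.8065 on G[6,1]
R15: Y=0.07407 on G[5,6]
R16: Y=0.6250 on G[4,3]
R17: Y=0.7812 on G[4,2]
R18: Y=0.01120 on G[6,4]
R19: Y=0.1898 on G[6,4]
R20: Y=0.006897 on G[0,6]
Iin: z[0]−=0.0391, z[4]+=0.0391
solve → V1=0.04295, V2=0.09810, V3=0.05063, V4=0.09810, V5=0.05359, V6=0.05358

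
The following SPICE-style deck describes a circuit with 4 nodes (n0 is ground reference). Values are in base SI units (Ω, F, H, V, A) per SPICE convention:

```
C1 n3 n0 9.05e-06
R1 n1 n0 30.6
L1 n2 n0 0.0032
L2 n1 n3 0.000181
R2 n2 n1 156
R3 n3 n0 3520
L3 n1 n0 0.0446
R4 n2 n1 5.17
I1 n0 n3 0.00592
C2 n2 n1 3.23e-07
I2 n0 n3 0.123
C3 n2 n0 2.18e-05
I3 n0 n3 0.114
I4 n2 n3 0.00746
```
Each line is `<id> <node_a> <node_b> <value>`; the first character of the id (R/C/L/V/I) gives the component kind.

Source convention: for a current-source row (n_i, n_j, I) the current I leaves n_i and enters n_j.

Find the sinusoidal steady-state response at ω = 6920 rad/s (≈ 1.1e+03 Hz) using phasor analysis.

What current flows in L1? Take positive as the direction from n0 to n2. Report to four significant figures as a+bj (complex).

Element admittances at ω=6920 rad/s:
  Y(C1) = 0.000+0.06263j S between n3,n0
  Y(R1) = 0.03268+0.000j S between n1,n0
  Y(L1) = 0.000-0.04516j S between n2,n0
  Y(L2) = 0.000-0.7984j S between n1,n3
  Y(R2) = 0.006410+0.000j S between n2,n1
  Y(R3) = 0.0002841+0.000j S between n3,n0
  Y(L3) = 0.000-0.003240j S between n1,n0
  Y(R4) = 0.1934+0.000j S between n2,n1
  I1: injects 0.00592 A into n3 (from n0)
  Y(C2) = 0.000+0.002235j S between n2,n1
  I2: injects 0.123 A into n3 (from n0)
  Y(C3) = 0.000+0.1509j S between n2,n0
  I3: injects 0.114 A into n3 (from n0)
  I4: injects 0.00746 A into n3 (from n2)
Assemble and solve the 3×3 MNA system:
  V(n1)=0.7550-1.416j  V(n2)=-0.02086-1.397j  V(n3)=0.8188-1.197j

0.06308-0.0009418j A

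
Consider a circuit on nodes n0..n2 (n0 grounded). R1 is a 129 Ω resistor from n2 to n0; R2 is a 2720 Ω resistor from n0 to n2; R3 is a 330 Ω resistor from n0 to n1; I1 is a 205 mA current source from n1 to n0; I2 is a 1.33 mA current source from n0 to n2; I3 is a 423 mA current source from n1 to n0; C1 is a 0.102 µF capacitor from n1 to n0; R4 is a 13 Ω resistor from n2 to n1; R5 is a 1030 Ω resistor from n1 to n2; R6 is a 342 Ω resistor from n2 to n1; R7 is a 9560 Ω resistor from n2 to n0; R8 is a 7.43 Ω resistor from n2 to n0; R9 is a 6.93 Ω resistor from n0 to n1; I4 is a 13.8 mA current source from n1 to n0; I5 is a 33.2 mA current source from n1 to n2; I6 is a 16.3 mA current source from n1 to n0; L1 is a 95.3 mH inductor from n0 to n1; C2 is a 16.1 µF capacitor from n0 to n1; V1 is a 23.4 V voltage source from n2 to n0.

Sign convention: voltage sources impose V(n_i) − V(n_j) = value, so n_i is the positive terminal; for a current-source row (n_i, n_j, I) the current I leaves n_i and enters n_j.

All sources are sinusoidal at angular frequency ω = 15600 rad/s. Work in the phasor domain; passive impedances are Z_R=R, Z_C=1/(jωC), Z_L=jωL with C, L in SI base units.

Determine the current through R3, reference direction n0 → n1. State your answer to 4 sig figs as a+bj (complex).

-0.007176+0.007929j A

MNA unknowns: 2 node voltages V₁..V_2 plus 1 source current (V1)
R1: Y=0.007752+0.000j on G[2,0]
R2: Y=0.0003676+0.000j on G[0,2]
R3: Y=0.003030+0.000j on G[0,1]
I1: z[1]−=0.205, z[0]+=0.205
I2: z[0]−=0.00133, z[2]+=0.00133
I3: z[1]−=0.423, z[0]+=0.423
C1: Y=0.000+0.001591j on G[1,0]
R4: Y=0.07692+0.000j on G[2,1]
R5: Y=0.0009709+0.000j on G[1,2]
R6: Y=0.002924+0.000j on G[2,1]
R7: Y=0.0001046+0.000j on G[2,0]
R8: Y=0.1346+0.000j on G[2,0]
R9: Y=0.1443+0.000j on G[0,1]
I4: z[1]−=0.0138, z[0]+=0.0138
I5: z[1]−=0.0332, z[2]+=0.0332
I6: z[1]−=0.0163, z[0]+=0.0163
L1: Y=0.000-0.0006726j on G[0,1]
C2: Y=0.000+0.2512j on G[0,1]
V1: row V2−V0=23.4, i_V1 at 2,0
solve → V1=2.368-2.616j, V2=23.40+0.000j
aux → i_V1=-5.007-0.2115j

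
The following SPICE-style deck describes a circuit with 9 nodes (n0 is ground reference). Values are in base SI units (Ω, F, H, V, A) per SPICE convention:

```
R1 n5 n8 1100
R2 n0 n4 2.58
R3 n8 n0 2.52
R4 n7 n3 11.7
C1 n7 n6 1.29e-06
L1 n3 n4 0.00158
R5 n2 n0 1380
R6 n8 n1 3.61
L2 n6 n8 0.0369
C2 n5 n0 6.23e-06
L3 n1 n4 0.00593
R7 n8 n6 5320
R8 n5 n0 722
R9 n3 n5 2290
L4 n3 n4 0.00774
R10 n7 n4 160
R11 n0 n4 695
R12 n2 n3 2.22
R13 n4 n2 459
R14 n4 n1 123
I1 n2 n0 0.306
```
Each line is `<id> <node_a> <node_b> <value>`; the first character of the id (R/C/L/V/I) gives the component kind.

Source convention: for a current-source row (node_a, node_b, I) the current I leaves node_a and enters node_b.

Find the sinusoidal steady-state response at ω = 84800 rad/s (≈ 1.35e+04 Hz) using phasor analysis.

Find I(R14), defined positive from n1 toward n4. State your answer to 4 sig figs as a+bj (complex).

Element admittances at ω=84800 rad/s:
  Y(R1) = 0.0009091+0.000j S between n5,n8
  Y(R2) = 0.3876+0.000j S between n0,n4
  Y(R3) = 0.3968+0.000j S between n8,n0
  Y(R4) = 0.08547+0.000j S between n7,n3
  Y(C1) = 0.000+0.1094j S between n7,n6
  Y(L1) = 0.000-0.007464j S between n3,n4
  Y(R5) = 0.0007246+0.000j S between n2,n0
  Y(R6) = 0.2770+0.000j S between n8,n1
  Y(L2) = 0.000-0.0003196j S between n6,n8
  Y(C2) = 0.000+0.5283j S between n5,n0
  Y(L3) = 0.000-0.001989j S between n1,n4
  Y(R7) = 0.0001880+0.000j S between n8,n6
  Y(R8) = 0.001385+0.000j S between n5,n0
  Y(R9) = 0.0004367+0.000j S between n3,n5
  Y(L4) = 0.000-0.001524j S between n3,n4
  Y(R10) = 0.006250+0.000j S between n7,n4
  Y(R11) = 0.001439+0.000j S between n0,n4
  Y(R12) = 0.4505+0.000j S between n2,n3
  Y(R13) = 0.002179+0.000j S between n4,n2
  Y(R14) = 0.008130+0.000j S between n4,n1
  I1: injects 0.306 A into n0 (from n2)
Assemble and solve the 8×8 MNA system:
  V(n1)=-0.05180+0.01466j  V(n2)=-17.62-16.15j  V(n3)=-17.05-16.25j  V(n4)=-0.7010+0.03887j  V(n5)=-0.01349+0.01408j  V(n6)=-15.87-15.24j  V(n7)=-15.85-15.17j  V(n8)=-0.03292+0.009291j

0.005278-0.0001968j A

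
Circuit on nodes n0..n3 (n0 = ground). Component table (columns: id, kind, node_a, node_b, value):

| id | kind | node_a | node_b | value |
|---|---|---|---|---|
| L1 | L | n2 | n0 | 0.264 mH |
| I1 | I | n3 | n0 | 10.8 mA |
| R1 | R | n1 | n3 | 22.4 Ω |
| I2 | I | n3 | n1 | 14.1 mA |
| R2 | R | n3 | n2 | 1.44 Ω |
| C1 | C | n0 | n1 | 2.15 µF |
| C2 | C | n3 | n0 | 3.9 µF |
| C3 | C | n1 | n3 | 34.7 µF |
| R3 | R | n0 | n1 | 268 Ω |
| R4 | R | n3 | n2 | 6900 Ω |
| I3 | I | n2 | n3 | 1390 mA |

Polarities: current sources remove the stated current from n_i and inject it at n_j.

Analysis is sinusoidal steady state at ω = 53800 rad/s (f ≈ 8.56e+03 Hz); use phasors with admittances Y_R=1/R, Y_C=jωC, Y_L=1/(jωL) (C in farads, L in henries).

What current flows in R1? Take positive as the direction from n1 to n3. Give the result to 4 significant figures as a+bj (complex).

0.001463-0.0002410j A

Apply KCL at each of the 3 non-ground nodes and solve the resulting linear system.
Node n1: branches {R1, I2, C1, C3, R3} → V_1 = -0.5257-0.03909j
Node n2: branches {L1, R2, R4, I3} → V_2 = -2.530-0.2902j
Node n3: branches {I1, R1, I2, R2, C2, C3, R4, I3} → V_3 = -0.5585-0.03370j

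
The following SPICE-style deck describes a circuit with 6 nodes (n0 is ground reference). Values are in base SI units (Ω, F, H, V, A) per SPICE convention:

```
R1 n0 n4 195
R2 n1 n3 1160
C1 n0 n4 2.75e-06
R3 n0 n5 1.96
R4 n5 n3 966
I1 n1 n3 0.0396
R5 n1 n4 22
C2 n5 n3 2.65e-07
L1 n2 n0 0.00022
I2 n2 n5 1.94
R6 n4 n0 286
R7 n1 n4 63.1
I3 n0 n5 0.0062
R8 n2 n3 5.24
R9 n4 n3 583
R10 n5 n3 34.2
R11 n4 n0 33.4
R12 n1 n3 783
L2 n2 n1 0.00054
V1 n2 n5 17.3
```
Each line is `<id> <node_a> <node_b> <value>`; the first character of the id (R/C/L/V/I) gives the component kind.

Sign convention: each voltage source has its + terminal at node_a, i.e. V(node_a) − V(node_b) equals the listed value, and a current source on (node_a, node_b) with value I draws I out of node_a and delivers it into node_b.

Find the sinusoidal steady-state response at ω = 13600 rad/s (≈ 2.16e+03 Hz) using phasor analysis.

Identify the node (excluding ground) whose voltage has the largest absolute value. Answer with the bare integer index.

1

Apply KCL at each of the 5 non-ground nodes and solve the resulting linear system.
Node n1: branches {R2, I1, R5, R7, R12, L2} → V_1 = 14.01+4.367j
Node n2: branches {L1, I2, R8, L2, V1} → V_2 = 11.92+7.214j
Node n3: branches {R2, R4, I1, C2, R8, R9, R10, R12} → V_3 = 9.755+6.886j
Node n4: branches {R1, C1, R5, R6, R7, R9, R11} → V_4 = 8.484-0.3718j
Node n5: branches {R3, R4, C2, I2, I3, R10, V1} → V_5 = -5.382+7.214j
Source currents: i(V1)=-5.151+3.636j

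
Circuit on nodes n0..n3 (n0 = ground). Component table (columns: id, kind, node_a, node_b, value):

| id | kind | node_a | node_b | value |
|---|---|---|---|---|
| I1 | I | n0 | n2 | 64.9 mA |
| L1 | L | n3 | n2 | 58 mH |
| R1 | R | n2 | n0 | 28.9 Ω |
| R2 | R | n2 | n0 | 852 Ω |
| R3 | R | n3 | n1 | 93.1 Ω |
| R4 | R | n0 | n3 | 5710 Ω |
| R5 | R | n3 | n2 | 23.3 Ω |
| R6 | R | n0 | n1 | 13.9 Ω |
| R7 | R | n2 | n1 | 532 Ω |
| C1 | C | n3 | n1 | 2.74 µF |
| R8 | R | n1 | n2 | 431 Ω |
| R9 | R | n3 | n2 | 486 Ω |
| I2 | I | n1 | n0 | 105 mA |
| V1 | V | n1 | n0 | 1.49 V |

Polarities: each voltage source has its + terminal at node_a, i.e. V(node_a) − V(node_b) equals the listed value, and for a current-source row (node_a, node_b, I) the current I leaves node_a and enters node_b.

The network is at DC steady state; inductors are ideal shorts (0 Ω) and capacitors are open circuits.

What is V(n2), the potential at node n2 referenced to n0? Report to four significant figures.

MNA unknowns: 3 node voltages V₁..V_3 plus 2 source currents (L1, V1)
I1: z[0]−=0.0649, z[2]+=0.0649
L1: row V3−V2=0, i_L1 at 3,2
R1: Y=0.03460 on G[2,0]
R2: Y=0.001174 on G[2,0]
R3: Y=0.01074 on G[3,1]
R4: Y=0.0001751 on G[0,3]
R5: Y=0.04292 on G[3,2]
R6: Y=0.07194 on G[0,1]
R7: Y=0.001880 on G[2,1]
C1: Y=0.000 on G[3,1]
R8: Y=0.002320 on G[1,2]
R9: Y=0.002058 on G[3,2]
I2: z[1]−=0.105, z[0]+=0.105
V1: row V1−V0=1.49, i_V1 at 1,0
solve → V1=1.490, V2=1.713, V3=1.713
aux → i_L1=-0.002692, i_V1=-0.2089

1.713 V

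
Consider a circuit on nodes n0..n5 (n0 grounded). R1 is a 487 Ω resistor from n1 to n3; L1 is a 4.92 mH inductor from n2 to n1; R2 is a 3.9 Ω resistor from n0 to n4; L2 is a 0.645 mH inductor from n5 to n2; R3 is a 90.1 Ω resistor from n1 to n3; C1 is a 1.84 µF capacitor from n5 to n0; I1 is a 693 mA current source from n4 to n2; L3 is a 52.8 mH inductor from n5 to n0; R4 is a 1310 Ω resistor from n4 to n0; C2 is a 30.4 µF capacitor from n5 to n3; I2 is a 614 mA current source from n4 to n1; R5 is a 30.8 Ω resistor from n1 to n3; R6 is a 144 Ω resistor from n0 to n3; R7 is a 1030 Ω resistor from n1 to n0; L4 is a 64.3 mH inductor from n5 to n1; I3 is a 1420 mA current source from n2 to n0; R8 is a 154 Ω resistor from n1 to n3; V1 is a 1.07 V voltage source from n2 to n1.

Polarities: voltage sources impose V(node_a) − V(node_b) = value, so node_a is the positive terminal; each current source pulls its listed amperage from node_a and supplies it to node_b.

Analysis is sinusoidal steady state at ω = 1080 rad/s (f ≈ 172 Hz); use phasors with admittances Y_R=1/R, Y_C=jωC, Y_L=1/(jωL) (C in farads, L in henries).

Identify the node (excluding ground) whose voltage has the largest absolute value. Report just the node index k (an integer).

Apply KCL at each of the 5 non-ground nodes and solve the resulting linear system.
Node n1: branches {R1, L1, R3, I2, R5, R7, L4, R8, V1} → V_1 = -3.691-5.817j
Node n2: branches {L1, L2, I1, I3, V1} → V_2 = -2.621-5.817j
Node n3: branches {R1, R3, C2, R5, R6, R8} → V_3 = -2.830-5.005j
Node n4: branches {R2, I1, R4, I2} → V_4 = -5.082+0.000j
Node n5: branches {L2, C1, L3, C2, L4} → V_5 = -2.598-5.773j
Source currents: i(V1)=-0.6631+0.1691j

1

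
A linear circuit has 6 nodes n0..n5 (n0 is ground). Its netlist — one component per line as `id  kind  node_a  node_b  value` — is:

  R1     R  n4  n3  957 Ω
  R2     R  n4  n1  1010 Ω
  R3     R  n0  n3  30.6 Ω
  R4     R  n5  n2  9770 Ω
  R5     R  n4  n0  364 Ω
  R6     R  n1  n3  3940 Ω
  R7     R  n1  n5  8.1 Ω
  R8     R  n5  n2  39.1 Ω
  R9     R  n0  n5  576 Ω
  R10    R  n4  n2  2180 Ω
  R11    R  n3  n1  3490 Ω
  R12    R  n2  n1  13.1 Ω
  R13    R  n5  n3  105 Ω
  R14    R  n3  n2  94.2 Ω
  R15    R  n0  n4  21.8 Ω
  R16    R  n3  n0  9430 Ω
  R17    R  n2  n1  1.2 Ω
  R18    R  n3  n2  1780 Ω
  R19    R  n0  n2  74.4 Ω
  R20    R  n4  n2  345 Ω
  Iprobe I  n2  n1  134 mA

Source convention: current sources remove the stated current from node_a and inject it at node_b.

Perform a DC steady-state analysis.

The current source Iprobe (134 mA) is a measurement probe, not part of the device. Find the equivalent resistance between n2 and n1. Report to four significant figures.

Element admittances at DC:
  Y(R1) = 0.001045 S between n4,n3
  Y(R2) = 0.0009901 S between n4,n1
  Y(R3) = 0.03268 S between n0,n3
  Y(R4) = 0.0001024 S between n5,n2
  Y(R5) = 0.002747 S between n4,n0
  Y(R6) = 0.0002538 S between n1,n3
  Y(R7) = 0.1235 S between n1,n5
  Y(R8) = 0.02558 S between n5,n2
  Y(R9) = 0.001736 S between n0,n5
  Y(R10) = 0.0004587 S between n4,n2
  Y(R11) = 0.0002865 S between n3,n1
  Y(R12) = 0.07634 S between n2,n1
  Y(R13) = 0.009524 S between n5,n3
  Y(R14) = 0.01062 S between n3,n2
  Y(R15) = 0.04587 S between n0,n4
  Y(R16) = 0.0001060 S between n3,n0
  Y(R17) = 0.8333 S between n2,n1
  Y(R18) = 0.0005618 S between n3,n2
  Y(R19) = 0.01344 S between n0,n2
  Y(R20) = 0.002899 S between n4,n2
  Iprobe: injects 0.134 A into n1 (from n2)
Assemble and solve the 5×5 MNA system:
  V(n1)=0.1110  V(n2)=-0.03206  V(n3)=0.008557  V(n4)=0.0002071  V(n5)=0.08079

R_eq = 1.067 Ω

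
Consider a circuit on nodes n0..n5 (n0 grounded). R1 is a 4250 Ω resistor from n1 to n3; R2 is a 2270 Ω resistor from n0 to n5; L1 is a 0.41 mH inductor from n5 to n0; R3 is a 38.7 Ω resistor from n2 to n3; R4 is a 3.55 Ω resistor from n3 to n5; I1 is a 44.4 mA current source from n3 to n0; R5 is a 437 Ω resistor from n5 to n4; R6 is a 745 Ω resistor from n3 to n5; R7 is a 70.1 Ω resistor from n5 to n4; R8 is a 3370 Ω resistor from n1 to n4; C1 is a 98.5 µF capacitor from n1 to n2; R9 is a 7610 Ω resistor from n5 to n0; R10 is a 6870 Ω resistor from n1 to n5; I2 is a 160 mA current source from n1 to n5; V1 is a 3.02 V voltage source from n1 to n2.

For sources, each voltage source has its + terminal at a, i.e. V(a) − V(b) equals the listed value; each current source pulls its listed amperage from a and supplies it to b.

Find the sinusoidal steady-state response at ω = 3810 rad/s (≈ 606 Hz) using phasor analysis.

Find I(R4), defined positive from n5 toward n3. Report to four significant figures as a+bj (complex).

0.2018+0.000j A

MNA unknowns: 5 node voltages V₁..V_5 plus 1 source current (V1)
R1: Y=0.0002353+0.000j on G[1,3]
R2: Y=0.0004405+0.000j on G[0,5]
L1: Y=0.000-0.6402j on G[5,0]
R3: Y=0.02584+0.000j on G[2,3]
R4: Y=0.2817+0.000j on G[3,5]
I1: z[3]−=0.0444, z[0]+=0.0444
R5: Y=0.002288+0.000j on G[5,4]
R6: Y=0.001342+0.000j on G[3,5]
R7: Y=0.01427+0.000j on G[5,4]
R8: Y=0.0002967+0.000j on G[1,4]
C1: Y=0.000+0.3753j on G[1,2]
R9: Y=0.0001314+0.000j on G[5,0]
R10: Y=0.0001456+0.000j on G[1,5]
I2: z[1]−=0.16, z[5]+=0.16
V1: row V1−V2=3.02, i_V1 at 1,2
solve → V1=-3.796-0.06936j, V2=-6.816-0.06936j, V3=-0.7164-0.06936j, V4=-0.06691-0.06936j, V5=-6.197e-05-0.06936j
aux → i_V1=-0.1576-1.133j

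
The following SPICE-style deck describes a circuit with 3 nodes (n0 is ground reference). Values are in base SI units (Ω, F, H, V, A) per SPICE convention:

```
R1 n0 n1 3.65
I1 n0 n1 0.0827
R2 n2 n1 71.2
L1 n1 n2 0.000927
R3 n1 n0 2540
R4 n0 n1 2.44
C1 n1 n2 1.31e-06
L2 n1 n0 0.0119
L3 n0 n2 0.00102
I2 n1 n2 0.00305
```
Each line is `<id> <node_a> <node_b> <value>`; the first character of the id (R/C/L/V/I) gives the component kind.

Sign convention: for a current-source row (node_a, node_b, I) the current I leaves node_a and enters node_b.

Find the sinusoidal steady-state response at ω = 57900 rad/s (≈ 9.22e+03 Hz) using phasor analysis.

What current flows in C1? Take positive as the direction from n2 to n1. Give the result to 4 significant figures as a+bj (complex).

0.003770+0.005203j A

Apply KCL at each of the 2 non-ground nodes and solve the resulting linear system.
Node n1: branches {R1, I1, R2, L1, R3, R4, C1, L2, I2} → V_1 = 0.1220+0.004975j
Node n2: branches {R2, L1, C1, L3, I2} → V_2 = 0.1906-0.04473j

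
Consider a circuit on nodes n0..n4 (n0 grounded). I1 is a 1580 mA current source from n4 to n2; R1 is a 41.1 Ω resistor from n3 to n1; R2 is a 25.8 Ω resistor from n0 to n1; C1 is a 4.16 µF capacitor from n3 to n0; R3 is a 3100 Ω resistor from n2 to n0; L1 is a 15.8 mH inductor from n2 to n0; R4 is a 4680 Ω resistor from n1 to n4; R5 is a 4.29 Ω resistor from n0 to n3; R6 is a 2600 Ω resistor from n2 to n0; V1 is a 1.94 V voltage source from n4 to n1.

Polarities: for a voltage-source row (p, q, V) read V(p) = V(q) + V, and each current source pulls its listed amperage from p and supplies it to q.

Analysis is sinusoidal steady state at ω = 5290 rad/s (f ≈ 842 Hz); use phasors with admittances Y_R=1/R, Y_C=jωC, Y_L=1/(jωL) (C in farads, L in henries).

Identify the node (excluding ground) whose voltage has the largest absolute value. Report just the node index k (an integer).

2

Element admittances at ω=5290 rad/s:
  I1: injects 1.58 A into n2 (from n4)
  Y(R1) = 0.02433+0.000j S between n3,n1
  Y(R2) = 0.03876+0.000j S between n0,n1
  Y(C1) = 0.000+0.02201j S between n3,n0
  Y(R3) = 0.0003226+0.000j S between n2,n0
  Y(L1) = 0.000-0.01196j S between n2,n0
  Y(R4) = 0.0002137+0.000j S between n1,n4
  Y(R5) = 0.2331+0.000j S between n0,n3
  Y(R6) = 0.0003846+0.000j S between n2,n0
  V1: constraint V(n4)−V(n1) = 1.94
Assemble and solve the 5×5 MNA system:
  V(n1)=-25.98+0.08339j  V(n2)=7.779+131.6j  V(n3)=-2.437+0.2162j  V(n4)=-24.04+0.08339j
  i(V1)=-1.580+0.000j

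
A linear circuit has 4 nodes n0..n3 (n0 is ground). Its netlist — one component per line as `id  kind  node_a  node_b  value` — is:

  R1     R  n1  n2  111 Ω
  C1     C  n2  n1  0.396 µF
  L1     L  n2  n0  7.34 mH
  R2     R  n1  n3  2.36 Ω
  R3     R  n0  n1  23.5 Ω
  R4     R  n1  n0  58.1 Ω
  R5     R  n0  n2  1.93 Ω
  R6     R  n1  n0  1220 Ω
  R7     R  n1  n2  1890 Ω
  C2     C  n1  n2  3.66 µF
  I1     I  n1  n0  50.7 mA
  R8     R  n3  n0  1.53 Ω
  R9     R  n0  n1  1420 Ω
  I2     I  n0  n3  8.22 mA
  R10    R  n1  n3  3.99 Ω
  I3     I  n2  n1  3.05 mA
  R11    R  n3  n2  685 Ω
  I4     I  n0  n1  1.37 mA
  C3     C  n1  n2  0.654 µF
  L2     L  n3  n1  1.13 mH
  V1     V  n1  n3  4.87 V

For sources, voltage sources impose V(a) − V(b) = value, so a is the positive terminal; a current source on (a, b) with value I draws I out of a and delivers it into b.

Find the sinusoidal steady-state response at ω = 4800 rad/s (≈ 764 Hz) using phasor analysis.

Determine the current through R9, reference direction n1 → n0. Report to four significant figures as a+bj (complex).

0.003052-9.147e-05j A

Element admittances at ω=4800 rad/s:
  Y(R1) = 0.009009+0.000j S between n1,n2
  Y(C1) = 0.000+0.001901j S between n2,n1
  Y(L1) = 0.000-0.02838j S between n2,n0
  Y(R2) = 0.4237+0.000j S between n1,n3
  Y(R3) = 0.04255+0.000j S between n0,n1
  Y(R4) = 0.01721+0.000j S between n1,n0
  Y(R5) = 0.5181+0.000j S between n0,n2
  Y(R6) = 0.0008197+0.000j S between n1,n0
  Y(R7) = 0.0005291+0.000j S between n1,n2
  Y(C2) = 0.000+0.01757j S between n1,n2
  I1: injects 0.0507 A into n0 (from n1)
  Y(R8) = 0.6536+0.000j S between n3,n0
  Y(R9) = 0.0007042+0.000j S between n0,n1
  I2: injects 0.00822 A into n3 (from n0)
  Y(R10) = 0.2506+0.000j S between n1,n3
  I3: injects 0.00305 A into n1 (from n2)
  Y(R11) = 0.001460+0.000j S between n3,n2
  I4: injects 0.00137 A into n1 (from n0)
  Y(C3) = 0.000+0.003139j S between n1,n2
  Y(L2) = 0.000-0.1844j S between n3,n1
  V1: constraint V(n1)−V(n3) = 4.87
Assemble and solve the 4×4 MNA system:
  V(n1)=4.334-0.1299j  V(n2)=0.07443+0.1833j  V(n3)=-0.5362-0.1299j
  i(V1)=-3.644+0.8125j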